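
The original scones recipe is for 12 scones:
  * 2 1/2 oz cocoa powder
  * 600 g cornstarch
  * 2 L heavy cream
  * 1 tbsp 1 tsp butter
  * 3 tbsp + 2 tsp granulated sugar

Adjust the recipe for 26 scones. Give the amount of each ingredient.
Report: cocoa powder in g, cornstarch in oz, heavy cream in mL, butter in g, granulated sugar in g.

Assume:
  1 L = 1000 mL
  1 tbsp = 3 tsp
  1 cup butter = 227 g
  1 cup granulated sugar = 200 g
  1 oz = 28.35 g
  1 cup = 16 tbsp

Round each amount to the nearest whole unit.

cocoa powder: 154 g; cornstarch: 46 oz; heavy cream: 4333 mL; butter: 41 g; granulated sugar: 99 g

Scaling factor: 26/12 = 13/6.
cocoa powder: 2.5 oz × 13/6 × 28.35 g/oz ≈ 154 g
cornstarch: 600 g × 13/6 ÷ 28.35 g/oz ≈ 46 oz
heavy cream: 2 L × 13/6 × 1000 mL/L ≈ 4333 mL
butter: (1 tbsp + 1 tsp = 4/3 tbsp) × 13/6 ÷ 16 tbsp/cup × 227 g/cup ≈ 41 g
granulated sugar: (3 tbsp + 2 tsp = 11/3 tbsp) × 13/6 ÷ 16 tbsp/cup × 200 g/cup ≈ 99 g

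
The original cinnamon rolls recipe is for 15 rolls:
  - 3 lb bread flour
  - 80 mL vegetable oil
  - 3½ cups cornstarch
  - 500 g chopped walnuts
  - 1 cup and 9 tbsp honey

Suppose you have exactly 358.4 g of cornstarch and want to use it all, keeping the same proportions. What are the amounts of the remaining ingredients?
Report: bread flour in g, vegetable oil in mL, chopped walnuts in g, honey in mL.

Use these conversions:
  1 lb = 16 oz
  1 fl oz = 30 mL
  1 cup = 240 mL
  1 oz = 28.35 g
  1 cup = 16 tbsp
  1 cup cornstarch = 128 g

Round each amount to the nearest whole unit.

The original recipe has 448 g of cornstarch, so the scaling factor is 358.4 ÷ 448 = 4/5 = 0.8.
bread flour: 3 lb × 4/5 × 16 oz/lb × 28.35 g/oz ≈ 1089 g
vegetable oil: 80 mL × 4/5 = 64 mL
chopped walnuts: 500 g × 4/5 = 400 g
honey: (1 cup + 9 tbsp = 1.5625 cup) × 4/5 × 240 mL/cup = 300 mL

bread flour: 1089 g; vegetable oil: 64 mL; chopped walnuts: 400 g; honey: 300 mL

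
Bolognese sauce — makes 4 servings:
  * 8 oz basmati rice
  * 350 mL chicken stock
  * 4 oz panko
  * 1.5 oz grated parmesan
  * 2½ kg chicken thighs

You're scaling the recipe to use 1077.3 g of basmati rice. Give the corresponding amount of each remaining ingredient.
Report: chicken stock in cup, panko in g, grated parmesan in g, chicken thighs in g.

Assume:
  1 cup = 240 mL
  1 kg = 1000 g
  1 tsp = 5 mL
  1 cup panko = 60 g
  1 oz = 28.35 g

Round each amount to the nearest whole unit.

The original recipe has 226.8 g of basmati rice, so the scaling factor is 1077.3 ÷ 226.8 = 19/4 = 4.75.
chicken stock: 350 mL × 19/4 ÷ 240 mL/cup ≈ 7 cup
panko: 4 oz × 19/4 × 28.35 g/oz ≈ 539 g
grated parmesan: 1.5 oz × 19/4 × 28.35 g/oz ≈ 202 g
chicken thighs: 2.5 kg × 19/4 × 1000 g/kg = 11875 g

chicken stock: 7 cup; panko: 539 g; grated parmesan: 202 g; chicken thighs: 11875 g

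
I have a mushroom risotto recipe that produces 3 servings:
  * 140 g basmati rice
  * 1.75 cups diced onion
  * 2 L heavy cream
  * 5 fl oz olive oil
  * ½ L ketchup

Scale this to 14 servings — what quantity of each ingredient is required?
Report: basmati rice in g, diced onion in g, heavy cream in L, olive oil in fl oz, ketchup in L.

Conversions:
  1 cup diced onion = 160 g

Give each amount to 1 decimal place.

basmati rice: 653.3 g; diced onion: 1306.7 g; heavy cream: 9.3 L; olive oil: 23.3 fl oz; ketchup: 2.3 L

Scaling factor: 14/3.
basmati rice: 140 g × 14/3 ≈ 653.3 g
diced onion: 1.75 cup × 14/3 × 160 g/cup ≈ 1306.7 g
heavy cream: 2 L × 14/3 ≈ 9.3 L
olive oil: 5 fl oz × 14/3 ≈ 23.3 fl oz
ketchup: 0.5 L × 14/3 ≈ 2.3 L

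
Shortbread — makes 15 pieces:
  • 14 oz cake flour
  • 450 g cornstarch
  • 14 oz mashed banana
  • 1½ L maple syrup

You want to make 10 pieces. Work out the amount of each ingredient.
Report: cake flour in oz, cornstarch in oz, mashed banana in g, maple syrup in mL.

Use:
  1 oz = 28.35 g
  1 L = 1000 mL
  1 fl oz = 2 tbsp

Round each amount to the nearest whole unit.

Scaling factor: 10/15 = 2/3.
cake flour: 14 oz × 2/3 ≈ 9 oz
cornstarch: 450 g × 2/3 ÷ 28.35 g/oz ≈ 11 oz
mashed banana: 14 oz × 2/3 × 28.35 g/oz ≈ 265 g
maple syrup: 1.5 L × 2/3 × 1000 mL/L = 1000 mL

cake flour: 9 oz; cornstarch: 11 oz; mashed banana: 265 g; maple syrup: 1000 mL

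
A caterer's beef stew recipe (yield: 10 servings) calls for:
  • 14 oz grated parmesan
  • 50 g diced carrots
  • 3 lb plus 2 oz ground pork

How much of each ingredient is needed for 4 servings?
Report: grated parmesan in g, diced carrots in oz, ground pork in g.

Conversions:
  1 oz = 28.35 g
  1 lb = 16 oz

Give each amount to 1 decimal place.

grated parmesan: 158.8 g; diced carrots: 0.7 oz; ground pork: 567.0 g

Scaling factor: 4/10 = 2/5 = 0.4.
grated parmesan: 14 oz × 2/5 × 28.35 g/oz ≈ 158.8 g
diced carrots: 50 g × 2/5 ÷ 28.35 g/oz ≈ 0.7 oz
ground pork: (3 lb + 2 oz = 3.125 lb) × 2/5 × 16 oz/lb × 28.35 g/oz = 567.0 g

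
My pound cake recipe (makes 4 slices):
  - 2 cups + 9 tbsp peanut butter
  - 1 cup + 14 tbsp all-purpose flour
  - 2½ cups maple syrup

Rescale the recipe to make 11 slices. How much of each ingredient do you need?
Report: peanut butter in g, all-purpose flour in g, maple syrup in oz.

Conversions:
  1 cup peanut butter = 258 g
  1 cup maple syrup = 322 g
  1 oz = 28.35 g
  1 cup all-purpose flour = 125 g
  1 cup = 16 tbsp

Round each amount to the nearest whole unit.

Scaling factor: 11/4 = 2.75.
peanut butter: (2 cup + 9 tbsp = 2.5625 cup) × 11/4 × 258 g/cup ≈ 1818 g
all-purpose flour: (1 cup + 14 tbsp = 1.875 cup) × 11/4 × 125 g/cup ≈ 645 g
maple syrup: 2.5 cup × 11/4 × 322 g/cup ÷ 28.35 g/oz ≈ 78 oz

peanut butter: 1818 g; all-purpose flour: 645 g; maple syrup: 78 oz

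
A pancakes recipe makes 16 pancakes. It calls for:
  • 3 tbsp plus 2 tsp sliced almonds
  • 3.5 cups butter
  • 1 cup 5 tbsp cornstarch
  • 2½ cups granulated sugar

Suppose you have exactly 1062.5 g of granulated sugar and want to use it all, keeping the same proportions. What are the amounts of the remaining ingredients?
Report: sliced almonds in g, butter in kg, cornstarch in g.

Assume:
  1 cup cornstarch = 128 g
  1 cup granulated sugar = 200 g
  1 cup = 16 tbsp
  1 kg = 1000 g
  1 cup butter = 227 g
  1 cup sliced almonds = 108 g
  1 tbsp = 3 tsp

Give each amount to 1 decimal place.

sliced almonds: 52.6 g; butter: 1.7 kg; cornstarch: 357.0 g

The original recipe has 500 g of granulated sugar, so the scaling factor is 1062.5 ÷ 500 = 17/8 = 2.125.
sliced almonds: (3 tbsp + 2 tsp = 11/3 tbsp) × 17/8 ÷ 16 tbsp/cup × 108 g/cup ≈ 52.6 g
butter: 3.5 cup × 17/8 × 227 g/cup ÷ 1000 g/kg ≈ 1.7 kg
cornstarch: (1 cup + 5 tbsp = 1.3125 cup) × 17/8 × 128 g/cup = 357.0 g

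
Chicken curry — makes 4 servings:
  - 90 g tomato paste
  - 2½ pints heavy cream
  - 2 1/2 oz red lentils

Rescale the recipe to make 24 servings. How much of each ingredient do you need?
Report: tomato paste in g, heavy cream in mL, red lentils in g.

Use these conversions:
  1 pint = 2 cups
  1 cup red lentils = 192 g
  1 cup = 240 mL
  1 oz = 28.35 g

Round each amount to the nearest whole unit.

Scaling factor: 24/4 = 6.
tomato paste: 90 g × 6 = 540 g
heavy cream: 2.5 pint × 6 × 2 cup/pint × 240 mL/cup = 7200 mL
red lentils: 2.5 oz × 6 × 28.35 g/oz ≈ 425 g

tomato paste: 540 g; heavy cream: 7200 mL; red lentils: 425 g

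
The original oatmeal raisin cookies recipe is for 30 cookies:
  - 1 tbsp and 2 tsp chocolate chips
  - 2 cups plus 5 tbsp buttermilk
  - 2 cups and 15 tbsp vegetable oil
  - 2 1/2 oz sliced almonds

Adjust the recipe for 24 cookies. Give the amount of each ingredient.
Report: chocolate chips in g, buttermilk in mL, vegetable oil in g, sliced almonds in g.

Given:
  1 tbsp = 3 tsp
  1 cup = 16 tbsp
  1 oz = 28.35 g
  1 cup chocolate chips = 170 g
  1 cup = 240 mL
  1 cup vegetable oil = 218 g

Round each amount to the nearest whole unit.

chocolate chips: 14 g; buttermilk: 444 mL; vegetable oil: 512 g; sliced almonds: 57 g

Scaling factor: 24/30 = 4/5 = 0.8.
chocolate chips: (1 tbsp + 2 tsp = 5/3 tbsp) × 4/5 ÷ 16 tbsp/cup × 170 g/cup ≈ 14 g
buttermilk: (2 cup + 5 tbsp = 2.3125 cup) × 4/5 × 240 mL/cup = 444 mL
vegetable oil: (2 cup + 15 tbsp = 2.9375 cup) × 4/5 × 218 g/cup ≈ 512 g
sliced almonds: 2.5 oz × 4/5 × 28.35 g/oz ≈ 57 g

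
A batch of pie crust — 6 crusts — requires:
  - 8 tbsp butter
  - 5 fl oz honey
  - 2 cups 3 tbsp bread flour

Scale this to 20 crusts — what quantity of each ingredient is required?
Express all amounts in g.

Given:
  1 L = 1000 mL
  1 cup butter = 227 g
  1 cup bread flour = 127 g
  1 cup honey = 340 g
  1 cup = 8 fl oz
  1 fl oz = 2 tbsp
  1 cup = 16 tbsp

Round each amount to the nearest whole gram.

butter: 378 g; honey: 708 g; bread flour: 926 g

Scaling factor: 20/6 = 10/3.
butter: 8 tbsp × 10/3 ÷ 16 tbsp/cup × 227 g/cup ≈ 378 g
honey: 5 fl oz × 10/3 ÷ 8 fl oz/cup × 340 g/cup ≈ 708 g
bread flour: (2 cup + 3 tbsp = 2.1875 cup) × 10/3 × 127 g/cup ≈ 926 g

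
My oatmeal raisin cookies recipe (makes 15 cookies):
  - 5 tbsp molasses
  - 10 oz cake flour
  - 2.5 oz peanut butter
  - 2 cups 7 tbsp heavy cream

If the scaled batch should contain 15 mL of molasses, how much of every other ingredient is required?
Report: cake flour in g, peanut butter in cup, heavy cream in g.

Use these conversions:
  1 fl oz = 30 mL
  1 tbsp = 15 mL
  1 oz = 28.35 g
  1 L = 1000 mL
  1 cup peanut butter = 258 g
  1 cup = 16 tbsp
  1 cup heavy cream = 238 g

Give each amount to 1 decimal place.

cake flour: 56.7 g; peanut butter: 0.1 cup; heavy cream: 116.0 g

The original recipe has 75 mL of molasses, so the scaling factor is 15 ÷ 75 = 1/5 = 0.2.
cake flour: 10 oz × 1/5 × 28.35 g/oz = 56.7 g
peanut butter: 2.5 oz × 1/5 × 28.35 g/oz ÷ 258 g/cup ≈ 0.1 cup
heavy cream: (2 cup + 7 tbsp = 2.4375 cup) × 1/5 × 238 g/cup ≈ 116.0 g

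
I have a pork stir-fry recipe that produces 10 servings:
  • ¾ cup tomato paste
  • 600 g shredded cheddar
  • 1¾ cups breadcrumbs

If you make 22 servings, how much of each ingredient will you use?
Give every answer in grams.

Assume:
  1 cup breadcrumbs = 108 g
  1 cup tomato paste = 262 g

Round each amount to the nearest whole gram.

Scaling factor: 22/10 = 11/5 = 2.2.
tomato paste: 0.75 cup × 11/5 × 262 g/cup ≈ 432 g
shredded cheddar: 600 g × 11/5 = 1320 g
breadcrumbs: 1.75 cup × 11/5 × 108 g/cup ≈ 416 g

tomato paste: 432 g; shredded cheddar: 1320 g; breadcrumbs: 416 g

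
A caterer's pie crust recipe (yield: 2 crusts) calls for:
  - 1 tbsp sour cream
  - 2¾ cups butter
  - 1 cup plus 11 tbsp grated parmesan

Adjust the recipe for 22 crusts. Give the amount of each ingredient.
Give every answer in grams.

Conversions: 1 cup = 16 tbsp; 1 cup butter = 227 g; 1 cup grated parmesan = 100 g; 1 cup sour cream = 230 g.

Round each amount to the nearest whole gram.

Scaling factor: 22/2 = 11.
sour cream: 1 tbsp × 11 ÷ 16 tbsp/cup × 230 g/cup ≈ 158 g
butter: 2.75 cup × 11 × 227 g/cup ≈ 6867 g
grated parmesan: (1 cup + 11 tbsp = 1.6875 cup) × 11 × 100 g/cup ≈ 1856 g

sour cream: 158 g; butter: 6867 g; grated parmesan: 1856 g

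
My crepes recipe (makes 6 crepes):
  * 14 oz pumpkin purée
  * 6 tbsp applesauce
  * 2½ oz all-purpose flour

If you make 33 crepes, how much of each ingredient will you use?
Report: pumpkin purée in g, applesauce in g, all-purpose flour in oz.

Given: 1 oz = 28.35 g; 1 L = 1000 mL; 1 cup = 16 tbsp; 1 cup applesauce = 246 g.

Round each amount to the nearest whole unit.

Scaling factor: 33/6 = 11/2 = 5.5.
pumpkin purée: 14 oz × 11/2 × 28.35 g/oz ≈ 2183 g
applesauce: 6 tbsp × 11/2 ÷ 16 tbsp/cup × 246 g/cup ≈ 507 g
all-purpose flour: 2.5 oz × 11/2 ≈ 14 oz

pumpkin purée: 2183 g; applesauce: 507 g; all-purpose flour: 14 oz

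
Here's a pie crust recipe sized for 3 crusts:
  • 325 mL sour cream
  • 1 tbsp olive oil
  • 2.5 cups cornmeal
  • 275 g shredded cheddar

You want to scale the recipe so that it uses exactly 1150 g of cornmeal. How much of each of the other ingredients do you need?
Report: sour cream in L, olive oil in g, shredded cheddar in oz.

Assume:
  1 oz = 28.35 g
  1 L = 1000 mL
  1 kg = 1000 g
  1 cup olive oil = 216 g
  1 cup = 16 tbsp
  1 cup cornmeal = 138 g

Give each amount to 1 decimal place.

sour cream: 1.1 L; olive oil: 45.0 g; shredded cheddar: 32.3 oz

The original recipe has 345 g of cornmeal, so the scaling factor is 1150 ÷ 345 = 10/3.
sour cream: 325 mL × 10/3 ÷ 1000 mL/L ≈ 1.1 L
olive oil: 1 tbsp × 10/3 ÷ 16 tbsp/cup × 216 g/cup = 45.0 g
shredded cheddar: 275 g × 10/3 ÷ 28.35 g/oz ≈ 32.3 oz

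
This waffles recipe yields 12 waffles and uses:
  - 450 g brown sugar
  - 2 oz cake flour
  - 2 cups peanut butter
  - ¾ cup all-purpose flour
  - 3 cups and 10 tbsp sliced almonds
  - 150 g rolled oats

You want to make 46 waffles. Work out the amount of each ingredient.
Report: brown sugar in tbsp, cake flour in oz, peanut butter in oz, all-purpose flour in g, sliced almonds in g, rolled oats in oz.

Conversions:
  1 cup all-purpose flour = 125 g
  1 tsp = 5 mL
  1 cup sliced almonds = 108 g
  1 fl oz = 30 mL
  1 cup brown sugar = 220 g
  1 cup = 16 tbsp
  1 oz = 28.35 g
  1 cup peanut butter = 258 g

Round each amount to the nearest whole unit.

Scaling factor: 46/12 = 23/6.
brown sugar: 450 g × 23/6 ÷ 220 g/cup × 16 tbsp/cup ≈ 125 tbsp
cake flour: 2 oz × 23/6 ≈ 8 oz
peanut butter: 2 cup × 23/6 × 258 g/cup ÷ 28.35 g/oz ≈ 70 oz
all-purpose flour: 0.75 cup × 23/6 × 125 g/cup ≈ 359 g
sliced almonds: (3 cup + 10 tbsp = 3.625 cup) × 23/6 × 108 g/cup ≈ 1501 g
rolled oats: 150 g × 23/6 ÷ 28.35 g/oz ≈ 20 oz

brown sugar: 125 tbsp; cake flour: 8 oz; peanut butter: 70 oz; all-purpose flour: 359 g; sliced almonds: 1501 g; rolled oats: 20 oz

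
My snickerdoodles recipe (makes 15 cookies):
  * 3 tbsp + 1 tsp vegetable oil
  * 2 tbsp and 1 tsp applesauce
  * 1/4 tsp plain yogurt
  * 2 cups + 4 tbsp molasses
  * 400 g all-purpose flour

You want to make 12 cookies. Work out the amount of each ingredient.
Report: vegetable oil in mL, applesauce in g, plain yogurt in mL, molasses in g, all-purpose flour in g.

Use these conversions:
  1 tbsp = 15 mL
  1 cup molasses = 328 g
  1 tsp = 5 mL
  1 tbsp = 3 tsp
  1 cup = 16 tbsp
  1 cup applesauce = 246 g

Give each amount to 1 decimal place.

vegetable oil: 40.0 mL; applesauce: 28.7 g; plain yogurt: 1.0 mL; molasses: 590.4 g; all-purpose flour: 320.0 g

Scaling factor: 12/15 = 4/5 = 0.8.
vegetable oil: (3 tbsp + 1 tsp = 10/3 tbsp) × 4/5 × 15 mL/tbsp = 40.0 mL
applesauce: (2 tbsp + 1 tsp = 7/3 tbsp) × 4/5 ÷ 16 tbsp/cup × 246 g/cup = 28.7 g
plain yogurt: 0.25 tsp × 4/5 × 5 mL/tsp = 1.0 mL
molasses: (2 cup + 4 tbsp = 2.25 cup) × 4/5 × 328 g/cup = 590.4 g
all-purpose flour: 400 g × 4/5 = 320.0 g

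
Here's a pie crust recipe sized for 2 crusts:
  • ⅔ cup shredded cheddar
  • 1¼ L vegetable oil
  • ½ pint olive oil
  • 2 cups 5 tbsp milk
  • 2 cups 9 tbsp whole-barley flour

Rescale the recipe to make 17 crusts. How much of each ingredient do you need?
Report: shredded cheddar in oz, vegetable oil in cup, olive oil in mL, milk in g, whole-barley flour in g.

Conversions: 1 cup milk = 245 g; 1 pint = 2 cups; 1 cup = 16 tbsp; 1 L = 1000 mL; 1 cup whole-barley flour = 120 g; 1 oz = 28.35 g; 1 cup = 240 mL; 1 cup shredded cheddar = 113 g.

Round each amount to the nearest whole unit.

shredded cheddar: 23 oz; vegetable oil: 44 cup; olive oil: 2040 mL; milk: 4816 g; whole-barley flour: 2614 g

Scaling factor: 17/2 = 8.5.
shredded cheddar: 2/3 cup × 17/2 × 113 g/cup ÷ 28.35 g/oz ≈ 23 oz
vegetable oil: 1.25 L × 17/2 × 1000 mL/L ÷ 240 mL/cup ≈ 44 cup
olive oil: 0.5 pint × 17/2 × 2 cup/pint × 240 mL/cup = 2040 mL
milk: (2 cup + 5 tbsp = 2.3125 cup) × 17/2 × 245 g/cup ≈ 4816 g
whole-barley flour: (2 cup + 9 tbsp = 2.5625 cup) × 17/2 × 120 g/cup ≈ 2614 g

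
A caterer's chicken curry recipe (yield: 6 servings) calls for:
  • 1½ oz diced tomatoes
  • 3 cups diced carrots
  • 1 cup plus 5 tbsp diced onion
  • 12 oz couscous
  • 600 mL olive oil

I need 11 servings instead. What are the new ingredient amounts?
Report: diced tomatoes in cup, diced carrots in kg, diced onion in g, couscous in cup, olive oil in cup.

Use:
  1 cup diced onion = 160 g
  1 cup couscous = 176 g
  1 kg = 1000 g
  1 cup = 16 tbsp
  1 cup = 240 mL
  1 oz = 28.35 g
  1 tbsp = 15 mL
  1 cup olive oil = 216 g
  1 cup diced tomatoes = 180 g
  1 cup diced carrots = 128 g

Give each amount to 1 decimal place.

Scaling factor: 11/6.
diced tomatoes: 1.5 oz × 11/6 × 28.35 g/oz ÷ 180 g/cup ≈ 0.4 cup
diced carrots: 3 cup × 11/6 × 128 g/cup ÷ 1000 g/kg ≈ 0.7 kg
diced onion: (1 cup + 5 tbsp = 1.3125 cup) × 11/6 × 160 g/cup = 385.0 g
couscous: 12 oz × 11/6 × 28.35 g/oz ÷ 176 g/cup ≈ 3.5 cup
olive oil: 600 mL × 11/6 ÷ 240 mL/cup ≈ 4.6 cup

diced tomatoes: 0.4 cup; diced carrots: 0.7 kg; diced onion: 385.0 g; couscous: 3.5 cup; olive oil: 4.6 cup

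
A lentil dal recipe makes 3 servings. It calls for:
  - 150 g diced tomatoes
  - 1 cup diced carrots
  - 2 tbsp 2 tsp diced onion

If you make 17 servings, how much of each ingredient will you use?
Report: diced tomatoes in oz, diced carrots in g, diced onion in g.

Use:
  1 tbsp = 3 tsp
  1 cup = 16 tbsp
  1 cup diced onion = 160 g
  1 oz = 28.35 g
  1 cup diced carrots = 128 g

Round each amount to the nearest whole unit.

Scaling factor: 17/3.
diced tomatoes: 150 g × 17/3 ÷ 28.35 g/oz ≈ 30 oz
diced carrots: 1 cup × 17/3 × 128 g/cup ≈ 725 g
diced onion: (2 tbsp + 2 tsp = 8/3 tbsp) × 17/3 ÷ 16 tbsp/cup × 160 g/cup ≈ 151 g

diced tomatoes: 30 oz; diced carrots: 725 g; diced onion: 151 g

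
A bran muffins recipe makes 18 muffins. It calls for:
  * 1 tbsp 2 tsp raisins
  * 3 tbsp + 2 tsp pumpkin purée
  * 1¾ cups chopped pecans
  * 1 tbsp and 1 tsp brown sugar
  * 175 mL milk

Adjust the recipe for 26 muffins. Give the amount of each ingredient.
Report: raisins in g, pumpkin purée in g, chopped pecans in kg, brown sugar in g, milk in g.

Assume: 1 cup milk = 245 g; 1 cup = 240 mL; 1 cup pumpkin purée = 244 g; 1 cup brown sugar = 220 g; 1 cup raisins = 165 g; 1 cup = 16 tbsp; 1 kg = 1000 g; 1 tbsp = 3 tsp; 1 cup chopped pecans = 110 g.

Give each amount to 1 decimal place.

raisins: 24.8 g; pumpkin purée: 80.8 g; chopped pecans: 0.3 kg; brown sugar: 26.5 g; milk: 258.0 g

Scaling factor: 26/18 = 13/9.
raisins: (1 tbsp + 2 tsp = 5/3 tbsp) × 13/9 ÷ 16 tbsp/cup × 165 g/cup ≈ 24.8 g
pumpkin purée: (3 tbsp + 2 tsp = 11/3 tbsp) × 13/9 ÷ 16 tbsp/cup × 244 g/cup ≈ 80.8 g
chopped pecans: 1.75 cup × 13/9 × 110 g/cup ÷ 1000 g/kg ≈ 0.3 kg
brown sugar: (1 tbsp + 1 tsp = 4/3 tbsp) × 13/9 ÷ 16 tbsp/cup × 220 g/cup ≈ 26.5 g
milk: 175 mL × 13/9 ÷ 240 mL/cup × 245 g/cup ≈ 258.0 g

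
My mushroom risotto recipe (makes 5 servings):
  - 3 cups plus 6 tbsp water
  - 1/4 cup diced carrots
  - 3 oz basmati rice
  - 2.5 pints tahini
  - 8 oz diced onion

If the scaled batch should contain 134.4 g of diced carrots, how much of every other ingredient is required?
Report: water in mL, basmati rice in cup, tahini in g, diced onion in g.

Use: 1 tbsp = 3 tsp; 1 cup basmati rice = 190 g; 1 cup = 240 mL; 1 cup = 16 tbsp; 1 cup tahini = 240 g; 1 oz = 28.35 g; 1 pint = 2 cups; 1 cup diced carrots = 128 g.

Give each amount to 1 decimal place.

The original recipe has 32 g of diced carrots, so the scaling factor is 134.4 ÷ 32 = 21/5 = 4.2.
water: (3 cup + 6 tbsp = 3.375 cup) × 21/5 × 240 mL/cup = 3402.0 mL
basmati rice: 3 oz × 21/5 × 28.35 g/oz ÷ 190 g/cup ≈ 1.9 cup
tahini: 2.5 pint × 21/5 × 2 cup/pint × 240 g/cup = 5040.0 g
diced onion: 8 oz × 21/5 × 28.35 g/oz ≈ 952.6 g

water: 3402.0 mL; basmati rice: 1.9 cup; tahini: 5040.0 g; diced onion: 952.6 g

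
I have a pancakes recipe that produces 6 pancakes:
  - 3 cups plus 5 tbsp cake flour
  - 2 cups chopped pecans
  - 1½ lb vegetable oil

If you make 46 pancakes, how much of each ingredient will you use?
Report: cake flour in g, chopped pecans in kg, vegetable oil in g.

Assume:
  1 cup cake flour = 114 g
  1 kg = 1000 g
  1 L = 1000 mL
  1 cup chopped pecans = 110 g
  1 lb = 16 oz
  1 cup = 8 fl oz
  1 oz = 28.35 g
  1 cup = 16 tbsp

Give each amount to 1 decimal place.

cake flour: 2895.1 g; chopped pecans: 1.7 kg; vegetable oil: 5216.4 g

Scaling factor: 46/6 = 23/3.
cake flour: (3 cup + 5 tbsp = 3.3125 cup) × 23/3 × 114 g/cup ≈ 2895.1 g
chopped pecans: 2 cup × 23/3 × 110 g/cup ÷ 1000 g/kg ≈ 1.7 kg
vegetable oil: 1.5 lb × 23/3 × 16 oz/lb × 28.35 g/oz = 5216.4 g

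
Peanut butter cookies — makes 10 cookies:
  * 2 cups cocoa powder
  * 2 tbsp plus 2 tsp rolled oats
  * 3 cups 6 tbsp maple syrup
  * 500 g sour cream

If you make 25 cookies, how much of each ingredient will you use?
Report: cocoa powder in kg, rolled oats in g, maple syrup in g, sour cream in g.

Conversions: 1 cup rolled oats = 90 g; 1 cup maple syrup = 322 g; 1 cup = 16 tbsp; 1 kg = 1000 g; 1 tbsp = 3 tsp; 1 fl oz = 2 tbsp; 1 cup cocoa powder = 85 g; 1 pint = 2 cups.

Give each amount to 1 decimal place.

Scaling factor: 25/10 = 5/2 = 2.5.
cocoa powder: 2 cup × 5/2 × 85 g/cup ÷ 1000 g/kg ≈ 0.4 kg
rolled oats: (2 tbsp + 2 tsp = 8/3 tbsp) × 5/2 ÷ 16 tbsp/cup × 90 g/cup = 37.5 g
maple syrup: (3 cup + 6 tbsp = 3.375 cup) × 5/2 × 322 g/cup ≈ 2716.9 g
sour cream: 500 g × 5/2 = 1250.0 g

cocoa powder: 0.4 kg; rolled oats: 37.5 g; maple syrup: 2716.9 g; sour cream: 1250.0 g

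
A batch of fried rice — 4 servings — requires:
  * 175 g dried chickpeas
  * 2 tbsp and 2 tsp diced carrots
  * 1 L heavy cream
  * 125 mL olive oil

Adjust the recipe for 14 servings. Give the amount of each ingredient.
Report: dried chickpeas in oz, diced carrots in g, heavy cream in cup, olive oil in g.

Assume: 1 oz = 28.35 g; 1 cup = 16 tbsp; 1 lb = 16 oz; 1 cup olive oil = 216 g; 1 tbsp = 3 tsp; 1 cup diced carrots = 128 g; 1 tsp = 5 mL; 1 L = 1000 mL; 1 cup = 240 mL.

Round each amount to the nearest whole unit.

dried chickpeas: 22 oz; diced carrots: 75 g; heavy cream: 15 cup; olive oil: 394 g

Scaling factor: 14/4 = 7/2 = 3.5.
dried chickpeas: 175 g × 7/2 ÷ 28.35 g/oz ≈ 22 oz
diced carrots: (2 tbsp + 2 tsp = 8/3 tbsp) × 7/2 ÷ 16 tbsp/cup × 128 g/cup ≈ 75 g
heavy cream: 1 L × 7/2 × 1000 mL/L ÷ 240 mL/cup ≈ 15 cup
olive oil: 125 mL × 7/2 ÷ 240 mL/cup × 216 g/cup ≈ 394 g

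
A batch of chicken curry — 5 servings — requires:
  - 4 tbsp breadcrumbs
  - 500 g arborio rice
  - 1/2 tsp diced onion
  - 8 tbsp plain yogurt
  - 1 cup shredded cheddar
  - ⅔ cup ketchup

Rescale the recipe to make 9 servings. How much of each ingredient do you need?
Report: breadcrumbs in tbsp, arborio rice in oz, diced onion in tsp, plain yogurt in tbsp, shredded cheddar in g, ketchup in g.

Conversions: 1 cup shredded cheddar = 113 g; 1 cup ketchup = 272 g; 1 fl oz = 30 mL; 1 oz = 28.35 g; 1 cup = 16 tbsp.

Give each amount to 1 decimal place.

breadcrumbs: 7.2 tbsp; arborio rice: 31.7 oz; diced onion: 0.9 tsp; plain yogurt: 14.4 tbsp; shredded cheddar: 203.4 g; ketchup: 326.4 g

Scaling factor: 9/5 = 1.8.
breadcrumbs: 4 tbsp × 9/5 = 7.2 tbsp
arborio rice: 500 g × 9/5 ÷ 28.35 g/oz ≈ 31.7 oz
diced onion: 0.5 tsp × 9/5 = 0.9 tsp
plain yogurt: 8 tbsp × 9/5 = 14.4 tbsp
shredded cheddar: 1 cup × 9/5 × 113 g/cup = 203.4 g
ketchup: 2/3 cup × 9/5 × 272 g/cup = 326.4 g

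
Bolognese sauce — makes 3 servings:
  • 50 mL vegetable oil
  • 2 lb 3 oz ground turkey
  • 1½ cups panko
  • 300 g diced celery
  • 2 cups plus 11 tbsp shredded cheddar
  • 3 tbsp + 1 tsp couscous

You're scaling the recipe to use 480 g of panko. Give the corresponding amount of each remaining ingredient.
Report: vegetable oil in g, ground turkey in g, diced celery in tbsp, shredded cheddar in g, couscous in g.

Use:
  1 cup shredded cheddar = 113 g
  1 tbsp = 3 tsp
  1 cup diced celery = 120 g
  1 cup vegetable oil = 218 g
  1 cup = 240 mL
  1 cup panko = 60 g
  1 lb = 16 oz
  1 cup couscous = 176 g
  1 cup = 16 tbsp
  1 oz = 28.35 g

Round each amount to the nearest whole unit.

The original recipe has 90 g of panko, so the scaling factor is 480 ÷ 90 = 16/3.
vegetable oil: 50 mL × 16/3 ÷ 240 mL/cup × 218 g/cup ≈ 242 g
ground turkey: (2 lb + 3 oz = 2.1875 lb) × 16/3 × 16 oz/lb × 28.35 g/oz = 5292 g
diced celery: 300 g × 16/3 ÷ 120 g/cup × 16 tbsp/cup ≈ 213 tbsp
shredded cheddar: (2 cup + 11 tbsp = 2.6875 cup) × 16/3 × 113 g/cup ≈ 1620 g
couscous: (3 tbsp + 1 tsp = 10/3 tbsp) × 16/3 ÷ 16 tbsp/cup × 176 g/cup ≈ 196 g

vegetable oil: 242 g; ground turkey: 5292 g; diced celery: 213 tbsp; shredded cheddar: 1620 g; couscous: 196 g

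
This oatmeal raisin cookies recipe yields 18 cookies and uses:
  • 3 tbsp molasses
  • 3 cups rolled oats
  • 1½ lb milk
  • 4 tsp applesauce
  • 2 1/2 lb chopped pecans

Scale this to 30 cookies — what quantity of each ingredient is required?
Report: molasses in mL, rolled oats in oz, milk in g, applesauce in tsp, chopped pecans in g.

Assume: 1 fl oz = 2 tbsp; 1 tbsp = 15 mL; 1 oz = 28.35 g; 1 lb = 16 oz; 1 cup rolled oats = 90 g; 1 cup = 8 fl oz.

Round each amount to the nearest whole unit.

molasses: 75 mL; rolled oats: 16 oz; milk: 1134 g; applesauce: 7 tsp; chopped pecans: 1890 g

Scaling factor: 30/18 = 5/3.
molasses: 3 tbsp × 5/3 × 15 mL/tbsp = 75 mL
rolled oats: 3 cup × 5/3 × 90 g/cup ÷ 28.35 g/oz ≈ 16 oz
milk: 1.5 lb × 5/3 × 16 oz/lb × 28.35 g/oz = 1134 g
applesauce: 4 tsp × 5/3 ≈ 7 tsp
chopped pecans: 2.5 lb × 5/3 × 16 oz/lb × 28.35 g/oz = 1890 g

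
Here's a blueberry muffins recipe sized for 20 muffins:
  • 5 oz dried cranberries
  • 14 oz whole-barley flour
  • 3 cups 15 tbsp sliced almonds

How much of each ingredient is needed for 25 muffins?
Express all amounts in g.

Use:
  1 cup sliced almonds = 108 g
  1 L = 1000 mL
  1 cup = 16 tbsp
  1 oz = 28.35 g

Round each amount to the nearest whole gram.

Scaling factor: 25/20 = 5/4 = 1.25.
dried cranberries: 5 oz × 5/4 × 28.35 g/oz ≈ 177 g
whole-barley flour: 14 oz × 5/4 × 28.35 g/oz ≈ 496 g
sliced almonds: (3 cup + 15 tbsp = 3.9375 cup) × 5/4 × 108 g/cup ≈ 532 g

dried cranberries: 177 g; whole-barley flour: 496 g; sliced almonds: 532 g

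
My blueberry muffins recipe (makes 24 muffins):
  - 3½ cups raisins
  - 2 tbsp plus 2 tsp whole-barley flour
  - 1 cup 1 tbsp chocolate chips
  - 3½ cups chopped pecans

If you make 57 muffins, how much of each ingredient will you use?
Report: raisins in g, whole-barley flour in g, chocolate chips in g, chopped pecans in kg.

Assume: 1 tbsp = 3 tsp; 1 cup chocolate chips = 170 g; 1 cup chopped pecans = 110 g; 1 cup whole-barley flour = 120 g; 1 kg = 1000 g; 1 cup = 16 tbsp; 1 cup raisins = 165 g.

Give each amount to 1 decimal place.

Scaling factor: 57/24 = 19/8 = 2.375.
raisins: 3.5 cup × 19/8 × 165 g/cup ≈ 1371.6 g
whole-barley flour: (2 tbsp + 2 tsp = 8/3 tbsp) × 19/8 ÷ 16 tbsp/cup × 120 g/cup = 47.5 g
chocolate chips: (1 cup + 1 tbsp = 1.0625 cup) × 19/8 × 170 g/cup ≈ 429.0 g
chopped pecans: 3.5 cup × 19/8 × 110 g/cup ÷ 1000 g/kg ≈ 0.9 kg

raisins: 1371.6 g; whole-barley flour: 47.5 g; chocolate chips: 429.0 g; chopped pecans: 0.9 kg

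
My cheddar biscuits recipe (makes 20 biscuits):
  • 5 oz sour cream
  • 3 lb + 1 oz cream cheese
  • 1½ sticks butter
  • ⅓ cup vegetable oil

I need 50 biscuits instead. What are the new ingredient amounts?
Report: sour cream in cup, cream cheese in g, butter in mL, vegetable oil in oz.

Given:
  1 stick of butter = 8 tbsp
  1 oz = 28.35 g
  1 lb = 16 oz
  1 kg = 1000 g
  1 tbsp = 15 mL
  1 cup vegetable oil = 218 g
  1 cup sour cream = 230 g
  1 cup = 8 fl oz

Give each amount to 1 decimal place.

sour cream: 1.5 cup; cream cheese: 3472.9 g; butter: 450.0 mL; vegetable oil: 6.4 oz

Scaling factor: 50/20 = 5/2 = 2.5.
sour cream: 5 oz × 5/2 × 28.35 g/oz ÷ 230 g/cup ≈ 1.5 cup
cream cheese: (3 lb + 1 oz = 3.0625 lb) × 5/2 × 16 oz/lb × 28.35 g/oz ≈ 3472.9 g
butter: 1.5 stick × 5/2 × 8 tbsp/stick × 15 mL/tbsp = 450.0 mL
vegetable oil: 1/3 cup × 5/2 × 218 g/cup ÷ 28.35 g/oz ≈ 6.4 oz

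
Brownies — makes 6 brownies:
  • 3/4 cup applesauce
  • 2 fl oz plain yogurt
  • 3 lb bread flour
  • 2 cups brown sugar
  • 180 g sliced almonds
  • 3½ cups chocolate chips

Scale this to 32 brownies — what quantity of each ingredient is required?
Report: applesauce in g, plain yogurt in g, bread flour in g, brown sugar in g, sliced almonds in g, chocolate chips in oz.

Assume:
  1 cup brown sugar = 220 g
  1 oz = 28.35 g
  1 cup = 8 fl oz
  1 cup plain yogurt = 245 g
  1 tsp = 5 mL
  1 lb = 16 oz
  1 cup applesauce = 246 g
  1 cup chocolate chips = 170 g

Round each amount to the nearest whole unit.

applesauce: 984 g; plain yogurt: 327 g; bread flour: 7258 g; brown sugar: 2347 g; sliced almonds: 960 g; chocolate chips: 112 oz

Scaling factor: 32/6 = 16/3.
applesauce: 0.75 cup × 16/3 × 246 g/cup = 984 g
plain yogurt: 2 fl oz × 16/3 ÷ 8 fl oz/cup × 245 g/cup ≈ 327 g
bread flour: 3 lb × 16/3 × 16 oz/lb × 28.35 g/oz ≈ 7258 g
brown sugar: 2 cup × 16/3 × 220 g/cup ≈ 2347 g
sliced almonds: 180 g × 16/3 = 960 g
chocolate chips: 3.5 cup × 16/3 × 170 g/cup ÷ 28.35 g/oz ≈ 112 oz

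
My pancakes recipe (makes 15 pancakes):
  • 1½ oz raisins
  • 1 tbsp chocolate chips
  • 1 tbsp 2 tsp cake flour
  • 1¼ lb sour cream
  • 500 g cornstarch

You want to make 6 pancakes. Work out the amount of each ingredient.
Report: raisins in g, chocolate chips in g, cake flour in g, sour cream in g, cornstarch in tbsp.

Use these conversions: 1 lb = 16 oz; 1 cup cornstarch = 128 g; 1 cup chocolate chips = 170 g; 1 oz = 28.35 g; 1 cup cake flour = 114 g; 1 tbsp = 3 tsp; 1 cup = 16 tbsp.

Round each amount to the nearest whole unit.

Scaling factor: 6/15 = 2/5 = 0.4.
raisins: 1.5 oz × 2/5 × 28.35 g/oz ≈ 17 g
chocolate chips: 1 tbsp × 2/5 ÷ 16 tbsp/cup × 170 g/cup ≈ 4 g
cake flour: (1 tbsp + 2 tsp = 5/3 tbsp) × 2/5 ÷ 16 tbsp/cup × 114 g/cup ≈ 5 g
sour cream: 1.25 lb × 2/5 × 16 oz/lb × 28.35 g/oz ≈ 227 g
cornstarch: 500 g × 2/5 ÷ 128 g/cup × 16 tbsp/cup = 25 tbsp

raisins: 17 g; chocolate chips: 4 g; cake flour: 5 g; sour cream: 227 g; cornstarch: 25 tbsp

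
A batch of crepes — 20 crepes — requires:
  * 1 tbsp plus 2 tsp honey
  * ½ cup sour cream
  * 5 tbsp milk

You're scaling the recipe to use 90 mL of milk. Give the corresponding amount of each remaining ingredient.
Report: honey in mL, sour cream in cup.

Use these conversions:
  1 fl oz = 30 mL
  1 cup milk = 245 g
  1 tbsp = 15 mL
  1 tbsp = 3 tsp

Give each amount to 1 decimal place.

honey: 30.0 mL; sour cream: 0.6 cup

The original recipe has 75 mL of milk, so the scaling factor is 90 ÷ 75 = 6/5 = 1.2.
honey: (1 tbsp + 2 tsp = 5/3 tbsp) × 6/5 × 15 mL/tbsp = 30.0 mL
sour cream: 0.5 cup × 6/5 = 0.6 cup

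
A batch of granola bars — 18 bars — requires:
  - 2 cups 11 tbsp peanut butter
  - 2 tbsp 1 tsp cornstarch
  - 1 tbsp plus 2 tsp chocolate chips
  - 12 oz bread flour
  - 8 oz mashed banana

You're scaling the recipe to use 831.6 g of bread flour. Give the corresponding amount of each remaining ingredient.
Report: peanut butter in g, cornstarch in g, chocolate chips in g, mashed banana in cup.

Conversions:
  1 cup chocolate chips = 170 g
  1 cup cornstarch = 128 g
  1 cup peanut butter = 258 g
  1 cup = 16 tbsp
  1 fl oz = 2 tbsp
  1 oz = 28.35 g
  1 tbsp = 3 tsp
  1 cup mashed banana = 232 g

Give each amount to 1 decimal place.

peanut butter: 1694.9 g; cornstarch: 45.6 g; chocolate chips: 43.3 g; mashed banana: 2.4 cup

The original recipe has 340.2 g of bread flour, so the scaling factor is 831.6 ÷ 340.2 = 22/9.
peanut butter: (2 cup + 11 tbsp = 2.6875 cup) × 22/9 × 258 g/cup ≈ 1694.9 g
cornstarch: (2 tbsp + 1 tsp = 7/3 tbsp) × 22/9 ÷ 16 tbsp/cup × 128 g/cup ≈ 45.6 g
chocolate chips: (1 tbsp + 2 tsp = 5/3 tbsp) × 22/9 ÷ 16 tbsp/cup × 170 g/cup ≈ 43.3 g
mashed banana: 8 oz × 22/9 × 28.35 g/oz ÷ 232 g/cup ≈ 2.4 cup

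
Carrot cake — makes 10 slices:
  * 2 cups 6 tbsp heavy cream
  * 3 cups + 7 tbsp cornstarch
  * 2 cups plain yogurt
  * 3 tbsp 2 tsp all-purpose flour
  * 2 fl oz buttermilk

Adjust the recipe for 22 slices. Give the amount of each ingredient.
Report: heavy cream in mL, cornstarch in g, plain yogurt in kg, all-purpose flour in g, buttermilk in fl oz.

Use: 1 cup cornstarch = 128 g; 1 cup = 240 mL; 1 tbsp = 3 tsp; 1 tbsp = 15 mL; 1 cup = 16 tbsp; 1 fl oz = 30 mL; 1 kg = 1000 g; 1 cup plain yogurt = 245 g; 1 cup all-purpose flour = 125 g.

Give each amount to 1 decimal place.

Scaling factor: 22/10 = 11/5 = 2.2.
heavy cream: (2 cup + 6 tbsp = 2.375 cup) × 11/5 × 240 mL/cup = 1254.0 mL
cornstarch: (3 cup + 7 tbsp = 3.4375 cup) × 11/5 × 128 g/cup = 968.0 g
plain yogurt: 2 cup × 11/5 × 245 g/cup ÷ 1000 g/kg ≈ 1.1 kg
all-purpose flour: (3 tbsp + 2 tsp = 11/3 tbsp) × 11/5 ÷ 16 tbsp/cup × 125 g/cup ≈ 63.0 g
buttermilk: 2 fl oz × 11/5 = 4.4 fl oz

heavy cream: 1254.0 mL; cornstarch: 968.0 g; plain yogurt: 1.1 kg; all-purpose flour: 63.0 g; buttermilk: 4.4 fl oz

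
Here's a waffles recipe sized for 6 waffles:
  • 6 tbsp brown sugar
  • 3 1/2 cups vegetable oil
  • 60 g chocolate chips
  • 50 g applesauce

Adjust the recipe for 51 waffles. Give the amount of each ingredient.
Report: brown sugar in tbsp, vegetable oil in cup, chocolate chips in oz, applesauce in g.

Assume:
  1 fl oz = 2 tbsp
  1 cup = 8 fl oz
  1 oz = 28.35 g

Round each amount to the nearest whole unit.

Scaling factor: 51/6 = 17/2 = 8.5.
brown sugar: 6 tbsp × 17/2 = 51 tbsp
vegetable oil: 3.5 cup × 17/2 ≈ 30 cup
chocolate chips: 60 g × 17/2 ÷ 28.35 g/oz ≈ 18 oz
applesauce: 50 g × 17/2 = 425 g

brown sugar: 51 tbsp; vegetable oil: 30 cup; chocolate chips: 18 oz; applesauce: 425 g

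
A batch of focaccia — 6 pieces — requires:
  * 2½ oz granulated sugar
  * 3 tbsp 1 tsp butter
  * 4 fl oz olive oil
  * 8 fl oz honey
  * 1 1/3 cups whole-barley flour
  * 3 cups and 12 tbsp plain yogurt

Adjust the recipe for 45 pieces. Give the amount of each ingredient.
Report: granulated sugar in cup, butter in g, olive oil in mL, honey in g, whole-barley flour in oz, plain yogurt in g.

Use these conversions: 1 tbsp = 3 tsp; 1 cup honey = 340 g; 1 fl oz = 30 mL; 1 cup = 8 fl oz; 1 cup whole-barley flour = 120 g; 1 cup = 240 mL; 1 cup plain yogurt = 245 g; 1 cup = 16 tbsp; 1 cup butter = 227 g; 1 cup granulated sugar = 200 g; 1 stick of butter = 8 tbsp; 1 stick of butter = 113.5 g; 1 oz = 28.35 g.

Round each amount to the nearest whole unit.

granulated sugar: 3 cup; butter: 355 g; olive oil: 900 mL; honey: 2550 g; whole-barley flour: 42 oz; plain yogurt: 6891 g

Scaling factor: 45/6 = 15/2 = 7.5.
granulated sugar: 2.5 oz × 15/2 × 28.35 g/oz ÷ 200 g/cup ≈ 3 cup
butter: (3 tbsp + 1 tsp = 10/3 tbsp) × 15/2 ÷ 8 tbsp/stick × 113.5 g/stick ≈ 355 g
olive oil: 4 fl oz × 15/2 × 30 mL/fl oz = 900 mL
honey: 8 fl oz × 15/2 ÷ 8 fl oz/cup × 340 g/cup = 2550 g
whole-barley flour: 4/3 cup × 15/2 × 120 g/cup ÷ 28.35 g/oz ≈ 42 oz
plain yogurt: (3 cup + 12 tbsp = 3.75 cup) × 15/2 × 245 g/cup ≈ 6891 g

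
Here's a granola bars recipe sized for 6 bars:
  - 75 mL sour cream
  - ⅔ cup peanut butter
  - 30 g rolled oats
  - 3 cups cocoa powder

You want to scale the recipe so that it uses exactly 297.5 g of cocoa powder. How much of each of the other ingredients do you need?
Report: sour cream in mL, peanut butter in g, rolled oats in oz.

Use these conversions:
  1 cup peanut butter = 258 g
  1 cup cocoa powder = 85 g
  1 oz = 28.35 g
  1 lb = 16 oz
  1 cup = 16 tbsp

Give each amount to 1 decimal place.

sour cream: 87.5 mL; peanut butter: 200.7 g; rolled oats: 1.2 oz

The original recipe has 255 g of cocoa powder, so the scaling factor is 297.5 ÷ 255 = 7/6.
sour cream: 75 mL × 7/6 = 87.5 mL
peanut butter: 2/3 cup × 7/6 × 258 g/cup ≈ 200.7 g
rolled oats: 30 g × 7/6 ÷ 28.35 g/oz ≈ 1.2 oz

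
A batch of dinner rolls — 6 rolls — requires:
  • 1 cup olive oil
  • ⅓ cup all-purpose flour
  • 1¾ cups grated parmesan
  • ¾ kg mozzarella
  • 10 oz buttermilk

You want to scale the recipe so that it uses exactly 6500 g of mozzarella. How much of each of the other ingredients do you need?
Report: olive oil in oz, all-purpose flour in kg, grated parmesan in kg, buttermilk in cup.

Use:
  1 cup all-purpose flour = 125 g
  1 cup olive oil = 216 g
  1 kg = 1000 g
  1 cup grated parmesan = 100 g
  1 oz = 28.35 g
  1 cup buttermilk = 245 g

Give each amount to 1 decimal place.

olive oil: 66.0 oz; all-purpose flour: 0.4 kg; grated parmesan: 1.5 kg; buttermilk: 10.0 cup

The original recipe has 750 g of mozzarella, so the scaling factor is 6500 ÷ 750 = 26/3.
olive oil: 1 cup × 26/3 × 216 g/cup ÷ 28.35 g/oz ≈ 66.0 oz
all-purpose flour: 1/3 cup × 26/3 × 125 g/cup ÷ 1000 g/kg ≈ 0.4 kg
grated parmesan: 1.75 cup × 26/3 × 100 g/cup ÷ 1000 g/kg ≈ 1.5 kg
buttermilk: 10 oz × 26/3 × 28.35 g/oz ÷ 245 g/cup ≈ 10.0 cup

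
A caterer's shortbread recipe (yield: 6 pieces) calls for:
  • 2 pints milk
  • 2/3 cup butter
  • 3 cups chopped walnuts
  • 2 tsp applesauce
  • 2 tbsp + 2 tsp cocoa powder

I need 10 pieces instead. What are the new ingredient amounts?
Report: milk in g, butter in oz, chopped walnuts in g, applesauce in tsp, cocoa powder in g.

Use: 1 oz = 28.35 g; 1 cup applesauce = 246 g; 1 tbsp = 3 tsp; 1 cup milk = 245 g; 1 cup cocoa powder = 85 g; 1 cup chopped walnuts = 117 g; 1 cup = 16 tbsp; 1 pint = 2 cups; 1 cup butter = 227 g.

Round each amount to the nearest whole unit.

Scaling factor: 10/6 = 5/3.
milk: 2 pint × 5/3 × 2 cup/pint × 245 g/cup ≈ 1633 g
butter: 2/3 cup × 5/3 × 227 g/cup ÷ 28.35 g/oz ≈ 9 oz
chopped walnuts: 3 cup × 5/3 × 117 g/cup = 585 g
applesauce: 2 tsp × 5/3 ≈ 3 tsp
cocoa powder: (2 tbsp + 2 tsp = 8/3 tbsp) × 5/3 ÷ 16 tbsp/cup × 85 g/cup ≈ 24 g

milk: 1633 g; butter: 9 oz; chopped walnuts: 585 g; applesauce: 3 tsp; cocoa powder: 24 g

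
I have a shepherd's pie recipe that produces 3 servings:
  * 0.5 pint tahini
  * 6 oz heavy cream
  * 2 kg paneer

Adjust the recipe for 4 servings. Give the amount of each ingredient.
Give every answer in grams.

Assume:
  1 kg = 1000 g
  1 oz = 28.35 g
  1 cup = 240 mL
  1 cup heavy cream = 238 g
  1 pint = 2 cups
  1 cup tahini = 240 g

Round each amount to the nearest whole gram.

tahini: 320 g; heavy cream: 227 g; paneer: 2667 g

Scaling factor: 4/3.
tahini: 0.5 pint × 4/3 × 2 cup/pint × 240 g/cup = 320 g
heavy cream: 6 oz × 4/3 × 28.35 g/oz ≈ 227 g
paneer: 2 kg × 4/3 × 1000 g/kg ≈ 2667 g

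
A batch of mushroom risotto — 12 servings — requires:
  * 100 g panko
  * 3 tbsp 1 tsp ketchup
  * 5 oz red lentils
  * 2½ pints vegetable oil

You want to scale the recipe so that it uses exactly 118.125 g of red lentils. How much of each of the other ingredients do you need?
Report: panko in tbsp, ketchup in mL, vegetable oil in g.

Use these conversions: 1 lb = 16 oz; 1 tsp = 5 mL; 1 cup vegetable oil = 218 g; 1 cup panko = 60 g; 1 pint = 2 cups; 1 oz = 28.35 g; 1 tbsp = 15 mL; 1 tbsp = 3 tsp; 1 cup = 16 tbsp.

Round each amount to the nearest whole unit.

panko: 22 tbsp; ketchup: 42 mL; vegetable oil: 908 g

The original recipe has 141.75 g of red lentils, so the scaling factor is 118.125 ÷ 141.75 = 5/6.
panko: 100 g × 5/6 ÷ 60 g/cup × 16 tbsp/cup ≈ 22 tbsp
ketchup: (3 tbsp + 1 tsp = 10/3 tbsp) × 5/6 × 15 mL/tbsp ≈ 42 mL
vegetable oil: 2.5 pint × 5/6 × 2 cup/pint × 218 g/cup ≈ 908 g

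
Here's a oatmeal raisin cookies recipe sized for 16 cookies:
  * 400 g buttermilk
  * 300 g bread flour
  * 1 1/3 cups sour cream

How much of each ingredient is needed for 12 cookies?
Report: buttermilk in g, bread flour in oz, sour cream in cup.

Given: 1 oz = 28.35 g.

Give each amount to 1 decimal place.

buttermilk: 300.0 g; bread flour: 7.9 oz; sour cream: 1.0 cup

Scaling factor: 12/16 = 3/4 = 0.75.
buttermilk: 400 g × 3/4 = 300.0 g
bread flour: 300 g × 3/4 ÷ 28.35 g/oz ≈ 7.9 oz
sour cream: 4/3 cup × 3/4 = 1.0 cup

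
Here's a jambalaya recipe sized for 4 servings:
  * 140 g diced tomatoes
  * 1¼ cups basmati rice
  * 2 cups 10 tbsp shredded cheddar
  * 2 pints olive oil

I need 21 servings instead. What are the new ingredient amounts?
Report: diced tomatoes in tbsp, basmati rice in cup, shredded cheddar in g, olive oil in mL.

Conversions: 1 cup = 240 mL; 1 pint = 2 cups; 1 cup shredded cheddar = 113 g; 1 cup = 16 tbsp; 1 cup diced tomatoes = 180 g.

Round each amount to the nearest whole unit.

diced tomatoes: 65 tbsp; basmati rice: 7 cup; shredded cheddar: 1557 g; olive oil: 5040 mL

Scaling factor: 21/4 = 5.25.
diced tomatoes: 140 g × 21/4 ÷ 180 g/cup × 16 tbsp/cup ≈ 65 tbsp
basmati rice: 1.25 cup × 21/4 ≈ 7 cup
shredded cheddar: (2 cup + 10 tbsp = 2.625 cup) × 21/4 × 113 g/cup ≈ 1557 g
olive oil: 2 pint × 21/4 × 2 cup/pint × 240 mL/cup = 5040 mL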